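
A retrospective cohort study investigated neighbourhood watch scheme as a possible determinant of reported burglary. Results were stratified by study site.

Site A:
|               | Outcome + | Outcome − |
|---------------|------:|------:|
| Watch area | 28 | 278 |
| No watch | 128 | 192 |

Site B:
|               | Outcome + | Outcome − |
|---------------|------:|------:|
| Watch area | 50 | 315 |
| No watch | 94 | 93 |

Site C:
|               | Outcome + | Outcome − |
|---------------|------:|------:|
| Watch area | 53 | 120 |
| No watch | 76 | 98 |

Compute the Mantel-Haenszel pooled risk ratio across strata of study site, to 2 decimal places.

0.36

RR_MH = Σ(aᵢ·n₀ᵢ/nᵢ) / Σ(cᵢ·n₁ᵢ/nᵢ), with n₁ᵢ = aᵢ+bᵢ (exposed), n₀ᵢ = cᵢ+dᵢ (unexposed), nᵢ = n₁ᵢ+n₀ᵢ.
Stratum 1 (Site A): n₁ = 306, n₀ = 320, n = 626; a·n₀/n = 28·320/626 = 14.3131; c·n₁/n = 128·306/626 = 62.5687
Stratum 2 (Site B): n₁ = 365, n₀ = 187, n = 552; a·n₀/n = 50·187/552 = 16.9384; c·n₁/n = 94·365/552 = 62.1558
Stratum 3 (Site C): n₁ = 173, n₀ = 174, n = 347; a·n₀/n = 53·174/347 = 26.5764; c·n₁/n = 76·173/347 = 37.8905
RR_MH = (14.3131 + 16.9384 + 26.5764) / (62.5687 + 62.1558 + 37.8905) = 57.8279 / 162.6150 = 0.35561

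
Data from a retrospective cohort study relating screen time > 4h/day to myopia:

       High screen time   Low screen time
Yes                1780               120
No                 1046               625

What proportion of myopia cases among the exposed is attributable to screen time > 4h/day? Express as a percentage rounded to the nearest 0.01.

Reading the table with exposure as columns: a = 1780 (High screen time, case), b = 1046 (High screen time, non-case), c = 120 (Low screen time, case), d = 625.
Risk in exposed = 1780/2826 = 0.62987; risk in unexposed = 120/745 = 0.16107.
RR = 0.62987/0.16107 = 3.91042
AR% = (RR − 1)/RR × 100 = (3.91042 − 1)/3.91042 × 100 = 74.4273%

74.43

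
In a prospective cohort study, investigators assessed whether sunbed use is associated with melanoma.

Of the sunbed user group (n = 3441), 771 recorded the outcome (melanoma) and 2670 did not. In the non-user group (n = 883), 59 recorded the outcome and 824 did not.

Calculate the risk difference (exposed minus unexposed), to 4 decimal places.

From the description: a = 771, b = 2670, c = 59, d = 824.
Risk in exposed = 771/3441 = 0.224063; risk in unexposed = 59/883 = 0.066818.
Risk difference = 0.224063 − 0.066818 = 0.157245

0.1572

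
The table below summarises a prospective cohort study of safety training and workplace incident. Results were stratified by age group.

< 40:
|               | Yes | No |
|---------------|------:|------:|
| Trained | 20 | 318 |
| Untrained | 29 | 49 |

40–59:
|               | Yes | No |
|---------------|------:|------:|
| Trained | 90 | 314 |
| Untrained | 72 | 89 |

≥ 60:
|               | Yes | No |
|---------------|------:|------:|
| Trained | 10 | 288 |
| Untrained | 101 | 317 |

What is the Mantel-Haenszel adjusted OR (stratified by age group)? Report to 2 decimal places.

OR_MH = Σ(aᵢdᵢ/nᵢ) / Σ(bᵢcᵢ/nᵢ), where nᵢ is the stratum total.
Stratum 1 (< 40): n = 416; a·d/n = 20·49/416 = 2.3558; b·c/n = 318·29/416 = 22.1683
Stratum 2 (40–59): n = 565; a·d/n = 90·89/565 = 14.1770; b·c/n = 314·72/565 = 40.0142
Stratum 3 (≥ 60): n = 716; a·d/n = 10·317/716 = 4.4274; b·c/n = 288·101/716 = 40.6257
OR_MH = (2.3558 + 14.1770 + 4.4274) / (22.1683 + 40.0142 + 40.6257) = 20.9601 / 102.8081 = 0.20388

0.20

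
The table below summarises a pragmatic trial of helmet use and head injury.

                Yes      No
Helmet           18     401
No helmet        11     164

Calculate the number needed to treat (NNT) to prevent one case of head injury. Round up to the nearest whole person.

51

Risk in treated group = 18/419 = 0.04296; risk in control = 11/175 = 0.06286.
Absolute risk reduction = 0.06286 − 0.04296 = 0.01990
NNT = 1 / ARR = 1 / 0.01990 = 50.257 → round up → 51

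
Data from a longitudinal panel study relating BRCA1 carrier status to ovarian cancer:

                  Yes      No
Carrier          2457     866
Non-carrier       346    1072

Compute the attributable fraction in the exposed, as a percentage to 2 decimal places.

67.00

Cells: a = 2457, b = 866, c = 346, d = 1072.
Risk in exposed = 2457/3323 = 0.73939; risk in unexposed = 346/1418 = 0.24401.
RR = 0.73939/0.24401 = 3.03023
AR% = (RR − 1)/RR × 100 = (3.03023 − 1)/3.03023 × 100 = 66.9992%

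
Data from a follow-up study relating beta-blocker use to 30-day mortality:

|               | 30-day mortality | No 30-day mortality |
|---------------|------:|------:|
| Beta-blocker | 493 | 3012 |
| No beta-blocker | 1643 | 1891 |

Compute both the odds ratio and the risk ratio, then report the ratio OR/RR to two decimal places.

Cells: a = 493, b = 3012, c = 1643, d = 1891.
OR = (493·1891)/(3012·1643) = 932263/4948716 = 0.18838
Risk in exposed = 493/3505 = 0.14066; risk in unexposed = 1643/3534 = 0.46491; RR = 0.30254
OR/RR = 0.18838 / 0.30254 = 0.62267
The outcome is not rare, so the OR lies further from 1 than the RR.

0.62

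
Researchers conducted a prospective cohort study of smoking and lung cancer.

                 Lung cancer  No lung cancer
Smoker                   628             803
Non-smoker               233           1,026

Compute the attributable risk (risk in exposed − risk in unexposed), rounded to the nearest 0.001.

Cells: a = 628, b = 803, c = 233, d = 1026.
Risk in exposed = 628/1431 = 0.438854; risk in unexposed = 233/1259 = 0.185068.
Risk difference = 0.438854 − 0.185068 = 0.253786

0.254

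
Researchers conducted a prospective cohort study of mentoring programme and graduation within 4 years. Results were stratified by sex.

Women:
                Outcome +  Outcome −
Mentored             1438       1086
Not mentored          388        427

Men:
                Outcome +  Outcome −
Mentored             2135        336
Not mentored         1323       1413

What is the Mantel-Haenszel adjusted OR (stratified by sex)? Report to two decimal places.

3.61

OR_MH = Σ(aᵢdᵢ/nᵢ) / Σ(bᵢcᵢ/nᵢ), where nᵢ is the stratum total.
Stratum 1 (Women): n = 3339; a·d/n = 1438·427/3339 = 183.8952; b·c/n = 1086·388/3339 = 126.1959
Stratum 2 (Men): n = 5207; a·d/n = 2135·1413/5207 = 579.3653; b·c/n = 336·1323/5207 = 85.3712
OR_MH = (183.8952 + 579.3653) / (126.1959 + 85.3712) = 763.2605 / 211.5671 = 3.60765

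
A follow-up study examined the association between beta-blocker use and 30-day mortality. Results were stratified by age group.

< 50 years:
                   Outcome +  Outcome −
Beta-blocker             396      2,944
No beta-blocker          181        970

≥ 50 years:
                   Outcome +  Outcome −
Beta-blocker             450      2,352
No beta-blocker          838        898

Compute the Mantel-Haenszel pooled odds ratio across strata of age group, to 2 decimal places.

OR_MH = Σ(aᵢdᵢ/nᵢ) / Σ(bᵢcᵢ/nᵢ), where nᵢ is the stratum total.
Stratum 1 (< 50 years): n = 4491; a·d/n = 396·970/4491 = 85.5311; b·c/n = 2944·181/4491 = 118.6515
Stratum 2 (≥ 50 years): n = 4538; a·d/n = 450·898/4538 = 89.0480; b·c/n = 2352·838/4538 = 434.3270
OR_MH = (85.5311 + 89.0480) / (118.6515 + 434.3270) = 174.5791 / 552.9785 = 0.31571

0.32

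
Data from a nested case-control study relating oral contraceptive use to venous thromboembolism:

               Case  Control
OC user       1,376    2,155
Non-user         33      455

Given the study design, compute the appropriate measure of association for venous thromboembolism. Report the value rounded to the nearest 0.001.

8.804

Cells: a = 1376, b = 2155, c = 33, d = 455.
This is a nested case-control study: participants were sampled on outcome status, so risks in the source population cannot be estimated directly — relative risk is not valid here. The odds ratio is the appropriate measure.
OR = (a·d)/(b·c) = (1376 × 455) / (2155 × 33) = 626080 / 71115 = 8.80377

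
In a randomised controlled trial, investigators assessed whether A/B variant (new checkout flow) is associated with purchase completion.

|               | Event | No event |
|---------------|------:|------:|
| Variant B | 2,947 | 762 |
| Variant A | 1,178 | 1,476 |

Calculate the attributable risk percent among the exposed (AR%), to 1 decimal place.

44.1

Cells: a = 2947, b = 762, c = 1178, d = 1476.
Risk in exposed = 2947/3709 = 0.79455; risk in unexposed = 1178/2654 = 0.44386.
RR = 0.79455/0.44386 = 1.79011
AR% = (RR − 1)/RR × 100 = (1.79011 − 1)/1.79011 × 100 = 44.1374%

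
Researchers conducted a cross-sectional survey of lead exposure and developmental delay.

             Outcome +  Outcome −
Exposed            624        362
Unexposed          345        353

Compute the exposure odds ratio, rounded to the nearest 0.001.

1.764

Cells: a = 624, b = 362, c = 345, d = 353.
OR = (a·d)/(b·c) = (624 × 353) / (362 × 345) = 220272 / 124890 = 1.76373
The odds of developmental delay are about 1.76 times as high in the exposed group.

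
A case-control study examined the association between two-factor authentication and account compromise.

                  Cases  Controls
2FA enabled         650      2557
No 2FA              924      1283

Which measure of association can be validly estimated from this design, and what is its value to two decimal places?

Cells: a = 650, b = 2557, c = 924, d = 1283.
This is a case-control study: participants were sampled on outcome status, so risks in the source population cannot be estimated directly — relative risk is not valid here. The odds ratio is the appropriate measure.
OR = (a·d)/(b·c) = (650 × 1283) / (2557 × 924) = 833950 / 2362668 = 0.35297

0.35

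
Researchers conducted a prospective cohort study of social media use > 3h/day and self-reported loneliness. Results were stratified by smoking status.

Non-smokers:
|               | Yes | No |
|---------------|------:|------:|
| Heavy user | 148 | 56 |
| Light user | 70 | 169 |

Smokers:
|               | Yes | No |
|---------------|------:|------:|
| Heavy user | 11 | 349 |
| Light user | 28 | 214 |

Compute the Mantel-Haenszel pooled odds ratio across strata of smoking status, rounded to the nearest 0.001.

OR_MH = Σ(aᵢdᵢ/nᵢ) / Σ(bᵢcᵢ/nᵢ), where nᵢ is the stratum total.
Stratum 1 (Non-smokers): n = 443; a·d/n = 148·169/443 = 56.4605; b·c/n = 56·70/443 = 8.8488
Stratum 2 (Smokers): n = 602; a·d/n = 11·214/602 = 3.9103; b·c/n = 349·28/602 = 16.2326
OR_MH = (56.4605 + 3.9103) / (8.8488 + 16.2326) = 60.3708 / 25.0813 = 2.40700

2.407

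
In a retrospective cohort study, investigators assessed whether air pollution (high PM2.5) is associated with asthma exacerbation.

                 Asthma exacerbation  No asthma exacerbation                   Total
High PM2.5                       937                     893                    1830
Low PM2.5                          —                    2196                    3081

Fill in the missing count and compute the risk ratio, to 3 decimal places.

1.783

The missing cell is in the unexposed row: 3081 − 2196 = 885.
So a = 937, b = 893, c = 885, d = 2196.
RR = [a/(a+b)] / [c/(c+d)] = (937/1830) / (885/3081) = 0.51202/0.28724 = 1.78253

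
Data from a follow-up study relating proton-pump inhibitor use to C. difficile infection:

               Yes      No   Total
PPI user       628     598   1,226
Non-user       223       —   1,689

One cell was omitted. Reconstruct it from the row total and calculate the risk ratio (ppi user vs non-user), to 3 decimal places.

3.880

The missing cell is in the unexposed row: 1689 − 223 = 1466.
So a = 628, b = 598, c = 223, d = 1466.
RR = [a/(a+b)] / [c/(c+d)] = (628/1226) / (223/1689) = 0.51223/0.13203 = 3.87966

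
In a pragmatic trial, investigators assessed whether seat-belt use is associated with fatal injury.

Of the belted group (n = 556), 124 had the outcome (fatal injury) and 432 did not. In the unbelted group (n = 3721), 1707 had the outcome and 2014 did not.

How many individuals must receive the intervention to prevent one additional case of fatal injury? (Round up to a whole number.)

Risk in treated group = 124/556 = 0.22302; risk in control = 1707/3721 = 0.45875.
Absolute risk reduction = 0.45875 − 0.22302 = 0.23573
NNT = 1 / ARR = 1 / 0.23573 = 4.242 → round up → 5

5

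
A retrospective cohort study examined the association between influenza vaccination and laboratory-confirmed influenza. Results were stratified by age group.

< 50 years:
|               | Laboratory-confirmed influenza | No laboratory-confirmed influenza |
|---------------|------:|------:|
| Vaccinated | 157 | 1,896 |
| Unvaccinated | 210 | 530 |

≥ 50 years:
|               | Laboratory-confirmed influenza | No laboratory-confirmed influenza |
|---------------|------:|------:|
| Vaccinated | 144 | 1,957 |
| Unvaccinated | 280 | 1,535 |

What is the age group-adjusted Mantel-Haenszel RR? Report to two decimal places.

RR_MH = Σ(aᵢ·n₀ᵢ/nᵢ) / Σ(cᵢ·n₁ᵢ/nᵢ), with n₁ᵢ = aᵢ+bᵢ (exposed), n₀ᵢ = cᵢ+dᵢ (unexposed), nᵢ = n₁ᵢ+n₀ᵢ.
Stratum 1 (< 50 years): n₁ = 2053, n₀ = 740, n = 2793; a·n₀/n = 157·740/2793 = 41.5968; c·n₁/n = 210·2053/2793 = 154.3609
Stratum 2 (≥ 50 years): n₁ = 2101, n₀ = 1815, n = 3916; a·n₀/n = 144·1815/3916 = 66.7416; c·n₁/n = 280·2101/3916 = 150.2247
RR_MH = (41.5968 + 66.7416) / (154.3609 + 150.2247) = 108.3384 / 304.5856 = 0.35569

0.36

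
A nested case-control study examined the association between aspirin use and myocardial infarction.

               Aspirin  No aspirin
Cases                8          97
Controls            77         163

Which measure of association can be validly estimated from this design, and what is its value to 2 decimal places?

Reading the table with exposure as columns: a = 8 (Aspirin, case), b = 77 (Aspirin, non-case), c = 97 (No aspirin, case), d = 163.
This is a nested case-control study: participants were sampled on outcome status, so risks in the source population cannot be estimated directly — relative risk is not valid here. The odds ratio is the appropriate measure.
OR = (a·d)/(b·c) = (8 × 163) / (77 × 97) = 1304 / 7469 = 0.17459

0.17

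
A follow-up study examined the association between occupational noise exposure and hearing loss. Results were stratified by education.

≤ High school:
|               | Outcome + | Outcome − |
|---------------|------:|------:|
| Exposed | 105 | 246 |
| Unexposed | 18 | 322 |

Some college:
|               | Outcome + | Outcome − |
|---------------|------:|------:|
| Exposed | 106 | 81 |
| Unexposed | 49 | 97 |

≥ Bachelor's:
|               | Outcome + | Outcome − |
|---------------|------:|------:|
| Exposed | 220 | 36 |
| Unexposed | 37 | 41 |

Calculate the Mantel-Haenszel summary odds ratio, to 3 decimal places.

4.787

OR_MH = Σ(aᵢdᵢ/nᵢ) / Σ(bᵢcᵢ/nᵢ), where nᵢ is the stratum total.
Stratum 1 (≤ High school): n = 691; a·d/n = 105·322/691 = 48.9291; b·c/n = 246·18/691 = 6.4081
Stratum 2 (Some college): n = 333; a·d/n = 106·97/333 = 30.8769; b·c/n = 81·49/333 = 11.9189
Stratum 3 (≥ Bachelor's): n = 334; a·d/n = 220·41/334 = 27.0060; b·c/n = 36·37/334 = 3.9880
OR_MH = (48.9291 + 30.8769 + 27.0060) / (6.4081 + 11.9189 + 3.9880) = 106.8120 / 22.3150 = 4.78654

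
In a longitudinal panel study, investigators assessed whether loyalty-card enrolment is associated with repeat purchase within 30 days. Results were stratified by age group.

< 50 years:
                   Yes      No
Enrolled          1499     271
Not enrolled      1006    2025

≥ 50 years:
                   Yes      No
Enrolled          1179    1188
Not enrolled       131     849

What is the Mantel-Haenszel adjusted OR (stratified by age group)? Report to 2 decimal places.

OR_MH = Σ(aᵢdᵢ/nᵢ) / Σ(bᵢcᵢ/nᵢ), where nᵢ is the stratum total.
Stratum 1 (< 50 years): n = 4801; a·d/n = 1499·2025/4801 = 632.2589; b·c/n = 271·1006/4801 = 56.7853
Stratum 2 (≥ 50 years): n = 3347; a·d/n = 1179·849/3347 = 299.0651; b·c/n = 1188·131/3347 = 46.4978
OR_MH = (632.2589 + 299.0651) / (56.7853 + 46.4978) = 931.3240 / 103.2830 = 9.01720

9.02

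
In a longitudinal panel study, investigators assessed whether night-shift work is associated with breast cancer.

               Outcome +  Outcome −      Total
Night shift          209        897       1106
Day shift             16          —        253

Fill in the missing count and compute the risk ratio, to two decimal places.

The missing cell is in the unexposed row: 253 − 16 = 237.
So a = 209, b = 897, c = 16, d = 237.
RR = [a/(a+b)] / [c/(c+d)] = (209/1106) / (16/253) = 0.18897/0.06324 = 2.98808

2.99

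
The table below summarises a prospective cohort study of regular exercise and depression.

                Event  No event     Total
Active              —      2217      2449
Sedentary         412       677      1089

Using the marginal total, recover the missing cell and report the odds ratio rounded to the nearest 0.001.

The missing cell is in the exposed row: 2449 − 2217 = 232.
So a = 232, b = 2217, c = 412, d = 677.
OR = (a·d)/(b·c) = (232 × 677) / (2217 × 412) = 157064 / 913404 = 0.17195

0.172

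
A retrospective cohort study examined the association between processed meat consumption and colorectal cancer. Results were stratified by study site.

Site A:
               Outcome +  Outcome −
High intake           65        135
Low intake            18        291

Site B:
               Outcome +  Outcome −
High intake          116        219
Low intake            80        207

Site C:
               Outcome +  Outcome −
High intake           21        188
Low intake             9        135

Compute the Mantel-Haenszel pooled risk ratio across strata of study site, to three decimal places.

1.830

RR_MH = Σ(aᵢ·n₀ᵢ/nᵢ) / Σ(cᵢ·n₁ᵢ/nᵢ), with n₁ᵢ = aᵢ+bᵢ (exposed), n₀ᵢ = cᵢ+dᵢ (unexposed), nᵢ = n₁ᵢ+n₀ᵢ.
Stratum 1 (Site A): n₁ = 200, n₀ = 309, n = 509; a·n₀/n = 65·309/509 = 39.4597; c·n₁/n = 18·200/509 = 7.0727
Stratum 2 (Site B): n₁ = 335, n₀ = 287, n = 622; a·n₀/n = 116·287/622 = 53.5241; c·n₁/n = 80·335/622 = 43.0868
Stratum 3 (Site C): n₁ = 209, n₀ = 144, n = 353; a·n₀/n = 21·144/353 = 8.5666; c·n₁/n = 9·209/353 = 5.3286
RR_MH = (39.4597 + 53.5241 + 8.5666) / (7.0727 + 43.0868 + 5.3286) = 101.5504 / 55.4881 = 1.83013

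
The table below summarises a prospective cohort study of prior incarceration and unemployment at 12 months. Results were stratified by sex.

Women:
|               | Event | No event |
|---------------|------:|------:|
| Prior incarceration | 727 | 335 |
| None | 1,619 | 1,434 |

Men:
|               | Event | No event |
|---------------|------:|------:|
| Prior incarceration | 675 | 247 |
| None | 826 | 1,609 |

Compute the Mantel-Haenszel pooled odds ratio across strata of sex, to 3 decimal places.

OR_MH = Σ(aᵢdᵢ/nᵢ) / Σ(bᵢcᵢ/nᵢ), where nᵢ is the stratum total.
Stratum 1 (Women): n = 4115; a·d/n = 727·1434/4115 = 253.3458; b·c/n = 335·1619/4115 = 131.8019
Stratum 2 (Men): n = 3357; a·d/n = 675·1609/3357 = 323.5255; b·c/n = 247·826/3357 = 60.7751
OR_MH = (253.3458 + 323.5255) / (131.8019 + 60.7751) = 576.8713 / 192.5770 = 2.99554

2.996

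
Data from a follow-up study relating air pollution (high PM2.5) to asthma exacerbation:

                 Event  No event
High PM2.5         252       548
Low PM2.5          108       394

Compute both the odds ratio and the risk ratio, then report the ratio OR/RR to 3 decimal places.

1.146

Cells: a = 252, b = 548, c = 108, d = 394.
OR = (252·394)/(548·108) = 99288/59184 = 1.67762
Risk in exposed = 252/800 = 0.31500; risk in unexposed = 108/502 = 0.21514; RR = 1.46417
OR/RR = 1.67762 / 1.46417 = 1.14578
The outcome is not rare, so the OR lies further from 1 than the RR.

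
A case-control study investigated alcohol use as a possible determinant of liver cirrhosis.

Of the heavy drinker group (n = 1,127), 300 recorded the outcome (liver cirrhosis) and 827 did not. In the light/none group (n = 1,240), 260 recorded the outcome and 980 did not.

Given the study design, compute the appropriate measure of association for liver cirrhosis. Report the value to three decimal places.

From the description: a = 300, b = 827, c = 260, d = 980.
This is a case-control study: participants were sampled on outcome status, so risks in the source population cannot be estimated directly — relative risk is not valid here. The odds ratio is the appropriate measure.
OR = (a·d)/(b·c) = (300 × 980) / (827 × 260) = 294000 / 215020 = 1.36731

1.367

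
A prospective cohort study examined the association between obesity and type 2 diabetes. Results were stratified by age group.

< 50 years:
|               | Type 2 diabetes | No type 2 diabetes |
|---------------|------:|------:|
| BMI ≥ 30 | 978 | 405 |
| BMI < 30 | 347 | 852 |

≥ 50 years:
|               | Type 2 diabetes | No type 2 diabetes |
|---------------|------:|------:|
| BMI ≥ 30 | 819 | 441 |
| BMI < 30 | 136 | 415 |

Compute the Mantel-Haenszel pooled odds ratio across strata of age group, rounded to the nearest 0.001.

5.830

OR_MH = Σ(aᵢdᵢ/nᵢ) / Σ(bᵢcᵢ/nᵢ), where nᵢ is the stratum total.
Stratum 1 (< 50 years): n = 2582; a·d/n = 978·852/2582 = 322.7173; b·c/n = 405·347/2582 = 54.4287
Stratum 2 (≥ 50 years): n = 1811; a·d/n = 819·415/1811 = 187.6781; b·c/n = 441·136/1811 = 33.1176
OR_MH = (322.7173 + 187.6781) / (54.4287 + 33.1176) = 510.3954 / 87.5464 = 5.83000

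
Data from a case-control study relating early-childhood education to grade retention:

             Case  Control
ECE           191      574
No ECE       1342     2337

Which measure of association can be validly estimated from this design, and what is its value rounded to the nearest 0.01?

0.58

Cells: a = 191, b = 574, c = 1342, d = 2337.
This is a case-control study: participants were sampled on outcome status, so risks in the source population cannot be estimated directly — relative risk is not valid here. The odds ratio is the appropriate measure.
OR = (a·d)/(b·c) = (191 × 2337) / (574 × 1342) = 446367 / 770308 = 0.57947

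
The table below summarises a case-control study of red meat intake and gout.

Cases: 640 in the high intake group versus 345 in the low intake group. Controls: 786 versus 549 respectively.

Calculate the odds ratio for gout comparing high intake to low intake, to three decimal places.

1.296

From the description: a = 640, b = 786, c = 345, d = 549.
OR = (a·d)/(b·c) = (640 × 549) / (786 × 345) = 351360 / 271170 = 1.29572
The odds of gout are about 1.30 times as high in the high intake group.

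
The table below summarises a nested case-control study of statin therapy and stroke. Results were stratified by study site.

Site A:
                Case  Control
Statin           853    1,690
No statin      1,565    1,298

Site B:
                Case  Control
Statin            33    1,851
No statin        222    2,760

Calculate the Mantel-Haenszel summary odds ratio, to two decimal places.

0.39

OR_MH = Σ(aᵢdᵢ/nᵢ) / Σ(bᵢcᵢ/nᵢ), where nᵢ is the stratum total.
Stratum 1 (Site A): n = 5406; a·d/n = 853·1298/5406 = 204.8084; b·c/n = 1690·1565/5406 = 489.2434
Stratum 2 (Site B): n = 4866; a·d/n = 33·2760/4866 = 18.7176; b·c/n = 1851·222/4866 = 84.4476
OR_MH = (204.8084 + 18.7176) / (489.2434 + 84.4476) = 223.5260 / 573.6910 = 0.38963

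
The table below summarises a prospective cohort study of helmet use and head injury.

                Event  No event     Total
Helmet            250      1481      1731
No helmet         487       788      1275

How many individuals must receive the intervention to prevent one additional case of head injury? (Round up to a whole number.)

Risk in treated group = 250/1731 = 0.14443; risk in control = 487/1275 = 0.38196.
Absolute risk reduction = 0.38196 − 0.14443 = 0.23754
NNT = 1 / ARR = 1 / 0.23754 = 4.210 → round up → 5

5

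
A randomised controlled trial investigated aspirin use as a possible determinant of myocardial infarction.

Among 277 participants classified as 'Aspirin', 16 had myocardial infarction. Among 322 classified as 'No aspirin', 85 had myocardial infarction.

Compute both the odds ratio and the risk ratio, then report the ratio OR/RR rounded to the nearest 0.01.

From the description: a = 16, b = 261, c = 85, d = 237.
OR = (16·237)/(261·85) = 3792/22185 = 0.17093
Risk in exposed = 16/277 = 0.05776; risk in unexposed = 85/322 = 0.26398; RR = 0.21882
OR/RR = 0.17093 / 0.21882 = 0.78115
The outcome is not rare, so the OR lies further from 1 than the RR.

0.78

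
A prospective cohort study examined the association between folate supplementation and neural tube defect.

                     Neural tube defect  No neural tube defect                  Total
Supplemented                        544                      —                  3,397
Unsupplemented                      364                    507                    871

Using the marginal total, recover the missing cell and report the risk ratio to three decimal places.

The missing cell is in the exposed row: 3397 − 544 = 2853.
So a = 544, b = 2853, c = 364, d = 507.
RR = [a/(a+b)] / [c/(c+d)] = (544/3397) / (364/871) = 0.16014/0.41791 = 0.38320

0.383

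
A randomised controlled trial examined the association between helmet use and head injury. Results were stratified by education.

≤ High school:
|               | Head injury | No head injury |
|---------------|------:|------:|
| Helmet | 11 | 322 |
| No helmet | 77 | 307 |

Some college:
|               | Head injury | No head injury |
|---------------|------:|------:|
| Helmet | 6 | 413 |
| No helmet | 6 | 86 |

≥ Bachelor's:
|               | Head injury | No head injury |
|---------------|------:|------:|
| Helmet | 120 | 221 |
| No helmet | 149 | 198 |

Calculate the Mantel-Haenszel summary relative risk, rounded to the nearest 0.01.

0.59

RR_MH = Σ(aᵢ·n₀ᵢ/nᵢ) / Σ(cᵢ·n₁ᵢ/nᵢ), with n₁ᵢ = aᵢ+bᵢ (exposed), n₀ᵢ = cᵢ+dᵢ (unexposed), nᵢ = n₁ᵢ+n₀ᵢ.
Stratum 1 (≤ High school): n₁ = 333, n₀ = 384, n = 717; a·n₀/n = 11·384/717 = 5.8912; c·n₁/n = 77·333/717 = 35.7615
Stratum 2 (Some college): n₁ = 419, n₀ = 92, n = 511; a·n₀/n = 6·92/511 = 1.0802; c·n₁/n = 6·419/511 = 4.9198
Stratum 3 (≥ Bachelor's): n₁ = 341, n₀ = 347, n = 688; a·n₀/n = 120·347/688 = 60.5233; c·n₁/n = 149·341/688 = 73.8503
RR_MH = (5.8912 + 1.0802 + 60.5233) / (35.7615 + 4.9198 + 73.8503) = 67.4947 / 114.5316 = 0.58931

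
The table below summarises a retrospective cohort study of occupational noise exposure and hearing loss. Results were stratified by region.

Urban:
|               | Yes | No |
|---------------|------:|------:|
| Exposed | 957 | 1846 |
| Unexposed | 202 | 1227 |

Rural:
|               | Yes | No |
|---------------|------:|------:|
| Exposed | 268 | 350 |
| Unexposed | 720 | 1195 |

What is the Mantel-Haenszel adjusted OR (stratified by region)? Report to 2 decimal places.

OR_MH = Σ(aᵢdᵢ/nᵢ) / Σ(bᵢcᵢ/nᵢ), where nᵢ is the stratum total.
Stratum 1 (Urban): n = 4232; a·d/n = 957·1227/4232 = 277.4667; b·c/n = 1846·202/4232 = 88.1125
Stratum 2 (Rural): n = 2533; a·d/n = 268·1195/2533 = 126.4351; b·c/n = 350·720/2533 = 99.4868
OR_MH = (277.4667 + 126.4351) / (88.1125 + 99.4868) = 403.9017 / 187.5993 = 2.15300

2.15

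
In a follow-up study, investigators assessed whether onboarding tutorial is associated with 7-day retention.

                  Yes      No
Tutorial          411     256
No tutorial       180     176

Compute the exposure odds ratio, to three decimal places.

Cells: a = 411, b = 256, c = 180, d = 176.
OR = (a·d)/(b·c) = (411 × 176) / (256 × 180) = 72336 / 46080 = 1.56979
The odds of 7-day retention are about 1.57 times as high in the tutorial group.

1.570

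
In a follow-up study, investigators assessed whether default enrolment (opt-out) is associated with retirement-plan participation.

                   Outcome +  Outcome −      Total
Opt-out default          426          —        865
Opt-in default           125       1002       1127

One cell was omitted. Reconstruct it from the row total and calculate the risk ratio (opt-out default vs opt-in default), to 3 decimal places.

The missing cell is in the exposed row: 865 − 426 = 439.
So a = 426, b = 439, c = 125, d = 1002.
RR = [a/(a+b)] / [c/(c+d)] = (426/865) / (125/1127) = 0.49249/0.11091 = 4.44025

4.440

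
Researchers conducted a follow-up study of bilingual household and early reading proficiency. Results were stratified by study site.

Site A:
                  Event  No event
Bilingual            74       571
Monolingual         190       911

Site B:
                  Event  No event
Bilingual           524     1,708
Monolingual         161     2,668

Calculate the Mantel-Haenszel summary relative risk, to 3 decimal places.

RR_MH = Σ(aᵢ·n₀ᵢ/nᵢ) / Σ(cᵢ·n₁ᵢ/nᵢ), with n₁ᵢ = aᵢ+bᵢ (exposed), n₀ᵢ = cᵢ+dᵢ (unexposed), nᵢ = n₁ᵢ+n₀ᵢ.
Stratum 1 (Site A): n₁ = 645, n₀ = 1101, n = 1746; a·n₀/n = 74·1101/1746 = 46.6632; c·n₁/n = 190·645/1746 = 70.1890
Stratum 2 (Site B): n₁ = 2232, n₀ = 2829, n = 5061; a·n₀/n = 524·2829/5061 = 292.9057; c·n₁/n = 161·2232/5061 = 71.0041
RR_MH = (46.6632 + 292.9057) / (70.1890 + 71.0041) = 339.5690 / 141.1932 = 2.40500

2.405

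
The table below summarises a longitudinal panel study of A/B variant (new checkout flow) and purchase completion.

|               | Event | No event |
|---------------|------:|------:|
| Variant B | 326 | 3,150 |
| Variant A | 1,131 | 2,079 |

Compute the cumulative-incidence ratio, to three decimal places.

0.266

Cells: a = 326, b = 3150, c = 1131, d = 2079.
Risk in exposed = 326/3476 = 0.09379; risk in unexposed = 1131/3210 = 0.35234.
RR = 0.09379 / 0.35234 = 0.26618
The risk is 73% lower among the exposed than among the unexposed.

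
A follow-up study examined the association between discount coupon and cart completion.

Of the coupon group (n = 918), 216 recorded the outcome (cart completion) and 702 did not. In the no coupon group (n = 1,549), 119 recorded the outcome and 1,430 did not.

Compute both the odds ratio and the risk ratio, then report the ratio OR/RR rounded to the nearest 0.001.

From the description: a = 216, b = 702, c = 119, d = 1430.
OR = (216·1430)/(702·119) = 308880/83538 = 3.69748
Risk in exposed = 216/918 = 0.23529; risk in unexposed = 119/1549 = 0.07682; RR = 3.06278
OR/RR = 3.69748 / 3.06278 = 1.20723
The outcome is not rare, so the OR lies further from 1 than the RR.

1.207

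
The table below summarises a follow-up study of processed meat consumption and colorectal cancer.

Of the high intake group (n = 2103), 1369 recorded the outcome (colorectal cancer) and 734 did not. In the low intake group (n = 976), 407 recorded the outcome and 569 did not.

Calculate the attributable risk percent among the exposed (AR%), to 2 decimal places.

35.94

From the description: a = 1369, b = 734, c = 407, d = 569.
Risk in exposed = 1369/2103 = 0.65097; risk in unexposed = 407/976 = 0.41701.
RR = 0.65097/0.41701 = 1.56106
AR% = (RR − 1)/RR × 100 = (1.56106 − 1)/1.56106 × 100 = 35.9410%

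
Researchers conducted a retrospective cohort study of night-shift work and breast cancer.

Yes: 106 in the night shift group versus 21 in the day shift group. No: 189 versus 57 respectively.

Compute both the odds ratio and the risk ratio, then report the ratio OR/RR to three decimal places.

From the description: a = 106, b = 189, c = 21, d = 57.
OR = (106·57)/(189·21) = 6042/3969 = 1.52230
Risk in exposed = 106/295 = 0.35932; risk in unexposed = 21/78 = 0.26923; RR = 1.33462
OR/RR = 1.52230 / 1.33462 = 1.14062
The outcome is not rare, so the OR lies further from 1 than the RR.

1.141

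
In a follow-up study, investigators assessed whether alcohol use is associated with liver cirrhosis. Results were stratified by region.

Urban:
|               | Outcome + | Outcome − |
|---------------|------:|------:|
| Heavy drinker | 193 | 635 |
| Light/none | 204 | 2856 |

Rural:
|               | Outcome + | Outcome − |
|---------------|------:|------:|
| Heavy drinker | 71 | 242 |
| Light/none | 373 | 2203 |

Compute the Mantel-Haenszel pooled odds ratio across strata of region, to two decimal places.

OR_MH = Σ(aᵢdᵢ/nᵢ) / Σ(bᵢcᵢ/nᵢ), where nᵢ is the stratum total.
Stratum 1 (Urban): n = 3888; a·d/n = 193·2856/3888 = 141.7716; b·c/n = 635·204/3888 = 33.3179
Stratum 2 (Rural): n = 2889; a·d/n = 71·2203/2889 = 54.1409; b·c/n = 242·373/2889 = 31.2447
OR_MH = (141.7716 + 54.1409) / (33.3179 + 31.2447) = 195.9125 / 64.5626 = 3.03446

3.03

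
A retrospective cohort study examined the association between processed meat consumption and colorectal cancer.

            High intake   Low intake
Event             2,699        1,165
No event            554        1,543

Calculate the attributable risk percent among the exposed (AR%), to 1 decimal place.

Reading the table with exposure as columns: a = 2699 (High intake, case), b = 554 (High intake, non-case), c = 1165 (Low intake, case), d = 1543.
Risk in exposed = 2699/3253 = 0.82970; risk in unexposed = 1165/2708 = 0.43021.
RR = 0.82970/0.43021 = 1.92860
AR% = (RR − 1)/RR × 100 = (1.92860 − 1)/1.92860 × 100 = 48.1488%

48.1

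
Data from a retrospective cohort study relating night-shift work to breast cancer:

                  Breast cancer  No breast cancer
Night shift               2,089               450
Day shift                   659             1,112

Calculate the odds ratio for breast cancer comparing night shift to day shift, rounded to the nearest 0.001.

Cells: a = 2089, b = 450, c = 659, d = 1112.
OR = (a·d)/(b·c) = (2089 × 1112) / (450 × 659) = 2322968 / 296550 = 7.83331
The odds of breast cancer are about 7.83 times as high in the night shift group.

7.833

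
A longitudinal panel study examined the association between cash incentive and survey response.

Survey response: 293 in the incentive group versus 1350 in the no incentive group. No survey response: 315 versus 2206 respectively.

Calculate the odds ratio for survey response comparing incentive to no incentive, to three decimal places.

1.520

From the description: a = 293, b = 315, c = 1350, d = 2206.
OR = (a·d)/(b·c) = (293 × 2206) / (315 × 1350) = 646358 / 425250 = 1.51995
The odds of survey response are about 1.52 times as high in the incentive group.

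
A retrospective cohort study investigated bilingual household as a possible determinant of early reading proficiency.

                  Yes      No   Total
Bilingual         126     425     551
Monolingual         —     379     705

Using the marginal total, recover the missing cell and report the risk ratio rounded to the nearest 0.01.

0.49

The missing cell is in the unexposed row: 705 − 379 = 326.
So a = 126, b = 425, c = 326, d = 379.
RR = [a/(a+b)] / [c/(c+d)] = (126/551) / (326/705) = 0.22868/0.46241 = 0.49453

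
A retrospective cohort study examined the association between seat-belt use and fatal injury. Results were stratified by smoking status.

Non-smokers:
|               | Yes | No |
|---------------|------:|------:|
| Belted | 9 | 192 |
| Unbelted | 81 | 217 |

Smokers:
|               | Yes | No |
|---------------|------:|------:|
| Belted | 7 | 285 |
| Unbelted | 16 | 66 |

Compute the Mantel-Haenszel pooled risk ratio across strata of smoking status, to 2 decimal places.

RR_MH = Σ(aᵢ·n₀ᵢ/nᵢ) / Σ(cᵢ·n₁ᵢ/nᵢ), with n₁ᵢ = aᵢ+bᵢ (exposed), n₀ᵢ = cᵢ+dᵢ (unexposed), nᵢ = n₁ᵢ+n₀ᵢ.
Stratum 1 (Non-smokers): n₁ = 201, n₀ = 298, n = 499; a·n₀/n = 9·298/499 = 5.3747; c·n₁/n = 81·201/499 = 32.6273
Stratum 2 (Smokers): n₁ = 292, n₀ = 82, n = 374; a·n₀/n = 7·82/374 = 1.5348; c·n₁/n = 16·292/374 = 12.4920
RR_MH = (5.3747 + 1.5348) / (32.6273 + 12.4920) = 6.9095 / 45.1192 = 0.15314

0.15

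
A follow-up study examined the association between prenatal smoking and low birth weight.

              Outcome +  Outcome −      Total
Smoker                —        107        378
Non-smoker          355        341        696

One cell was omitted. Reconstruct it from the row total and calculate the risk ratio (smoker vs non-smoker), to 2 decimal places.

The missing cell is in the exposed row: 378 − 107 = 271.
So a = 271, b = 107, c = 355, d = 341.
RR = [a/(a+b)] / [c/(c+d)] = (271/378) / (355/696) = 0.71693/0.51006 = 1.40559

1.41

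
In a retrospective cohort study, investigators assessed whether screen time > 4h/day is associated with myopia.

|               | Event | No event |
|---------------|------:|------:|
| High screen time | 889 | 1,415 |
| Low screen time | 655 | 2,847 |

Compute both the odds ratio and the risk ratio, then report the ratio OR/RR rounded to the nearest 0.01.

1.32

Cells: a = 889, b = 1415, c = 655, d = 2847.
OR = (889·2847)/(1415·655) = 2530983/926825 = 2.73081
Risk in exposed = 889/2304 = 0.38585; risk in unexposed = 655/3502 = 0.18704; RR = 2.06298
OR/RR = 2.73081 / 2.06298 = 1.32372
The outcome is not rare, so the OR lies further from 1 than the RR.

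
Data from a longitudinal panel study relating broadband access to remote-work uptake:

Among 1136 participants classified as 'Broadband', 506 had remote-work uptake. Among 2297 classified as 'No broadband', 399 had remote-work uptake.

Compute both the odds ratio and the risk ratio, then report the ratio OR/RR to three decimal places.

1.490

From the description: a = 506, b = 630, c = 399, d = 1898.
OR = (506·1898)/(630·399) = 960388/251370 = 3.82062
Risk in exposed = 506/1136 = 0.44542; risk in unexposed = 399/2297 = 0.17370; RR = 2.56425
OR/RR = 3.82062 / 2.56425 = 1.48995
The outcome is not rare, so the OR lies further from 1 than the RR.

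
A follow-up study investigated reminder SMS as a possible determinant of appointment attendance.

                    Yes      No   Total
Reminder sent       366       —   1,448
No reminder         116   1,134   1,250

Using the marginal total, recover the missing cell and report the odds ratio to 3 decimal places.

The missing cell is in the exposed row: 1448 − 366 = 1082.
So a = 366, b = 1082, c = 116, d = 1134.
OR = (a·d)/(b·c) = (366 × 1134) / (1082 × 116) = 415044 / 125512 = 3.30681

3.307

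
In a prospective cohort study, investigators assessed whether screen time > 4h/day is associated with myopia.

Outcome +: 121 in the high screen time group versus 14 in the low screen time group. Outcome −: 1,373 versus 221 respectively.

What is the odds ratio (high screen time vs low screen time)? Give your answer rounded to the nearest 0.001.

From the description: a = 121, b = 1373, c = 14, d = 221.
OR = (a·d)/(b·c) = (121 × 221) / (1373 × 14) = 26741 / 19222 = 1.39117
The odds of myopia are about 1.39 times as high in the high screen time group.

1.391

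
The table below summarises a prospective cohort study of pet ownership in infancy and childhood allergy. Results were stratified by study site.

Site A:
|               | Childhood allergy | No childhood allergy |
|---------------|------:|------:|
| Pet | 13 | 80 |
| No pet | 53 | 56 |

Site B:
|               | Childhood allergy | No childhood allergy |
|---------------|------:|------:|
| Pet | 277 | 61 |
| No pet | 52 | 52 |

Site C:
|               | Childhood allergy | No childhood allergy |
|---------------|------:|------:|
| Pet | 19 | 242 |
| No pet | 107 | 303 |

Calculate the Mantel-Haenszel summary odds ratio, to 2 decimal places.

OR_MH = Σ(aᵢdᵢ/nᵢ) / Σ(bᵢcᵢ/nᵢ), where nᵢ is the stratum total.
Stratum 1 (Site A): n = 202; a·d/n = 13·56/202 = 3.6040; b·c/n = 80·53/202 = 20.9901
Stratum 2 (Site B): n = 442; a·d/n = 277·52/442 = 32.5882; b·c/n = 61·52/442 = 7.1765
Stratum 3 (Site C): n = 671; a·d/n = 19·303/671 = 8.5797; b·c/n = 242·107/671 = 38.5902
OR_MH = (3.6040 + 32.5882 + 8.5797) / (20.9901 + 7.1765 + 38.5902) = 44.7719 / 66.7567 = 0.67067

0.67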